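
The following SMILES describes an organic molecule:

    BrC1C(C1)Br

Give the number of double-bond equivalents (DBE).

Degree of unsaturation = (number of rings) + (number of π bonds).
Ring closures in the SMILES: 1.
π bonds: none → 0 DoU from unsaturation.
Total DoU = 1 + 0 = 1.

1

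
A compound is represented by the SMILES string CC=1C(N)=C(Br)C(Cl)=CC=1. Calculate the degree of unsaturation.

4

Molecular formula: C7H7BrClN.
DoU = (2C + 2 + N − H − X) / 2, where X is the halogen count and O/S are ignored.
    = (2·7 + 2 + 1 − 7 − 2) / 2 = 8 / 2 = 4.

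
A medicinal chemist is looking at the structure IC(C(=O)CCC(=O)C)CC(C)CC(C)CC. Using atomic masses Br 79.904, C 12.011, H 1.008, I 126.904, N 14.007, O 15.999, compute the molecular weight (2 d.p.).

First, the molecular formula is C14H25IO2 (counting implicit H from valence).
  C: 14 × 12.011 = 168.154
  H: 25 × 1.008 = 25.200
  I: 1 × 126.904 = 126.904
  O: 2 × 15.999 = 31.998
Sum: 14×12.011 + 25×1.008 + 1×126.904 + 2×15.999 = 352.256 → 352.26 g/mol.

352.26 g/mol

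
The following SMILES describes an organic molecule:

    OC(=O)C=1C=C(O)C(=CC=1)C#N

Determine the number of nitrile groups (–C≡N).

1

The nitrile motif appears at heavy-atom position 11 in the SMILES.
Other groups present: 1 carboxylic acid, 1 hydroxyl.
Nitrile count: 1.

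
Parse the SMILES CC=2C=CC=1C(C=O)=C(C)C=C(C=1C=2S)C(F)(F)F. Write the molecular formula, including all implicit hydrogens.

Walk through each heavy atom and fill implicit hydrogens from standard valence (C 4, N 3, O 2, S 2, halogen 1):
  atom 1: C, bond orders sum to 1 (valence 4) → 3 H
  atom 2: C, bond orders sum to 4 (valence 4) → 0 H
  atom 3: C, bond orders sum to 3 (valence 4) → 1 H
  atom 4: C, bond orders sum to 3 (valence 4) → 1 H
  atom 5: C, bond orders sum to 4 (valence 4) → 0 H
  atom 6: C, bond orders sum to 4 (valence 4) → 0 H
  atom 7: C, bond orders sum to 3 (valence 4) → 1 H
  atom 8: O, bond orders sum to 2 (valence 2) → 0 H
  atom 9: C, bond orders sum to 4 (valence 4) → 0 H
  atom 10: C, bond orders sum to 1 (valence 4) → 3 H
  atom 11: C, bond orders sum to 3 (valence 4) → 1 H
  atom 12: C, bond orders sum to 4 (valence 4) → 0 H
  atom 13: C, bond orders sum to 4 (valence 4) → 0 H
  atom 14: C, bond orders sum to 4 (valence 4) → 0 H
  atom 15: S, bond orders sum to 1 (valence 2) → 1 H
  atom 16: C, bond orders sum to 4 (valence 4) → 0 H
  atom 17: F (halogen, monovalent) → 0 H
  atom 18: F (halogen, monovalent) → 0 H
  atom 19: F (halogen, monovalent) → 0 H
Totals → C:14, H:11, F:3, O:1, S:1.

C14H11F3OS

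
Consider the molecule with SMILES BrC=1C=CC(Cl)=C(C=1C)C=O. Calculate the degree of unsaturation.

5

Degree of unsaturation = (number of rings) + (number of π bonds).
Ring closures in the SMILES: 1.
π bonds: 4 double bonds (each 1 DoU) → 4 DoU from unsaturation.
Total DoU = 1 + 4 = 5.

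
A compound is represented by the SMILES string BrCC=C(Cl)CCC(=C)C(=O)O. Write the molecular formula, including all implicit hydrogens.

Walk through each heavy atom and fill implicit hydrogens from standard valence (C 4, N 3, O 2, S 2, halogen 1):
  atom 1: Br (halogen, monovalent) → 0 H
  atom 2: C, bond orders sum to 2 (valence 4) → 2 H
  atom 3: C, bond orders sum to 3 (valence 4) → 1 H
  atom 4: C, bond orders sum to 4 (valence 4) → 0 H
  atom 5: Cl (halogen, monovalent) → 0 H
  atom 6: C, bond orders sum to 2 (valence 4) → 2 H
  atom 7: C, bond orders sum to 2 (valence 4) → 2 H
  atom 8: C, bond orders sum to 4 (valence 4) → 0 H
  atom 9: C, bond orders sum to 2 (valence 4) → 2 H
  atom 10: C, bond orders sum to 4 (valence 4) → 0 H
  atom 11: O, bond orders sum to 2 (valence 2) → 0 H
  atom 12: O, bond orders sum to 1 (valence 2) → 1 H
Totals → C:8, H:10, Br:1, Cl:1, O:2.

C8H10BrClO2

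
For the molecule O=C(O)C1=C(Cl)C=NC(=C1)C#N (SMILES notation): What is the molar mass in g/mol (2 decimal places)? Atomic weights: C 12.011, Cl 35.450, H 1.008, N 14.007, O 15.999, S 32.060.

First, the molecular formula is C7H3ClN2O2 (counting implicit H from valence).
  C: 7 × 12.011 = 84.077
  Cl: 1 × 35.450 = 35.450
  H: 3 × 1.008 = 3.024
  N: 2 × 14.007 = 28.014
  O: 2 × 15.999 = 31.998
Sum: 7×12.011 + 1×35.450 + 3×1.008 + 2×14.007 + 2×15.999 = 182.563 → 182.56 g/mol.

182.56 g/mol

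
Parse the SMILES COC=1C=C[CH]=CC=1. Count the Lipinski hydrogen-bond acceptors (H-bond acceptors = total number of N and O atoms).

N atoms: 0; O atoms: 1.
Lipinski HBA = 0 + 1 = 1.

1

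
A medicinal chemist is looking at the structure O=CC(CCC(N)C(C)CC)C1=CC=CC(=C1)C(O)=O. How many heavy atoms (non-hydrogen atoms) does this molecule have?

Every atom symbol written in the SMILES (organic subset) is one heavy atom; implicit H are not written.
Heavy atoms by element → C:16, N:1, O:3.
Total: 20.

20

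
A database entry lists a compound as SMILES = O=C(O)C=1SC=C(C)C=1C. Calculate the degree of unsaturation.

Molecular formula: C7H8O2S.
DoU = (2C + 2 + N − H − X) / 2, where X is the halogen count and O/S are ignored.
    = (2·7 + 2 + 0 − 8 − 0) / 2 = 8 / 2 = 4.

4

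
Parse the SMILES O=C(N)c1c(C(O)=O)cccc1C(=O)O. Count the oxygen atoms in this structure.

5

Scan the SMILES for O atoms (remember two-letter symbols like Cl and Br are single atoms).
Oxygen count: 5.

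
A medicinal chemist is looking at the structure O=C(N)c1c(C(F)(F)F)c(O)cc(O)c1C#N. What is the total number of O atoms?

3

Scan the SMILES for O atoms (remember two-letter symbols like Cl and Br are single atoms).
Oxygen count: 3.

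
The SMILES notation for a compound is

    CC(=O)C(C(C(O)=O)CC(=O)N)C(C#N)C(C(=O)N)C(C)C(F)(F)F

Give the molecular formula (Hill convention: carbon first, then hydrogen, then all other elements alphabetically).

Walk through each heavy atom and fill implicit hydrogens from standard valence (C 4, N 3, O 2, S 2, halogen 1):
  atom 1: C, bond orders sum to 1 (valence 4) → 3 H
  atom 2: C, bond orders sum to 4 (valence 4) → 0 H
  atom 3: O, bond orders sum to 2 (valence 2) → 0 H
  atom 4: C, bond orders sum to 3 (valence 4) → 1 H
  atom 5: C, bond orders sum to 3 (valence 4) → 1 H
  atom 6: C, bond orders sum to 4 (valence 4) → 0 H
  atom 7: O, bond orders sum to 1 (valence 2) → 1 H
  atom 8: O, bond orders sum to 2 (valence 2) → 0 H
  atom 9: C, bond orders sum to 2 (valence 4) → 2 H
  atom 10: C, bond orders sum to 4 (valence 4) → 0 H
  atom 11: O, bond orders sum to 2 (valence 2) → 0 H
  atom 12: N, bond orders sum to 1 (valence 3) → 2 H
  atom 13: C, bond orders sum to 3 (valence 4) → 1 H
  atom 14: C, bond orders sum to 4 (valence 4) → 0 H
  atom 15: N, bond orders sum to 3 (valence 3) → 0 H
  atom 16: C, bond orders sum to 3 (valence 4) → 1 H
  atom 17: C, bond orders sum to 4 (valence 4) → 0 H
  atom 18: O, bond orders sum to 2 (valence 2) → 0 H
  atom 19: N, bond orders sum to 1 (valence 3) → 2 H
  atom 20: C, bond orders sum to 3 (valence 4) → 1 H
  atom 21: C, bond orders sum to 1 (valence 4) → 3 H
  atom 22: C, bond orders sum to 4 (valence 4) → 0 H
  atom 23: F (halogen, monovalent) → 0 H
  atom 24: F (halogen, monovalent) → 0 H
  atom 25: F (halogen, monovalent) → 0 H
Totals → C:14, H:18, F:3, N:3, O:5.

C14H18F3N3O5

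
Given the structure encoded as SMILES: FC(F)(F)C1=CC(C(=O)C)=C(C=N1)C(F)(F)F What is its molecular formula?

Walk through each heavy atom and fill implicit hydrogens from standard valence (C 4, N 3, O 2, S 2, halogen 1):
  atom 1: F (halogen, monovalent) → 0 H
  atom 2: C, bond orders sum to 4 (valence 4) → 0 H
  atom 3: F (halogen, monovalent) → 0 H
  atom 4: F (halogen, monovalent) → 0 H
  atom 5: C, bond orders sum to 4 (valence 4) → 0 H
  atom 6: C, bond orders sum to 3 (valence 4) → 1 H
  atom 7: C, bond orders sum to 4 (valence 4) → 0 H
  atom 8: C, bond orders sum to 4 (valence 4) → 0 H
  atom 9: O, bond orders sum to 2 (valence 2) → 0 H
  atom 10: C, bond orders sum to 1 (valence 4) → 3 H
  atom 11: C, bond orders sum to 4 (valence 4) → 0 H
  atom 12: C, bond orders sum to 3 (valence 4) → 1 H
  atom 13: N, bond orders sum to 3 (valence 3) → 0 H
  atom 14: C, bond orders sum to 4 (valence 4) → 0 H
  atom 15: F (halogen, monovalent) → 0 H
  atom 16: F (halogen, monovalent) → 0 H
  atom 17: F (halogen, monovalent) → 0 H
Totals → C:9, H:5, F:6, N:1, O:1.

C9H5F6NO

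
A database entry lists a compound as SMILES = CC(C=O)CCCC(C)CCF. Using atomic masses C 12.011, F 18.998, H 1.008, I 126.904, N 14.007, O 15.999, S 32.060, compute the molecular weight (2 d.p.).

First, the molecular formula is C10H19FO (counting implicit H from valence).
  C: 10 × 12.011 = 120.110
  F: 1 × 18.998 = 18.998
  H: 19 × 1.008 = 19.152
  O: 1 × 15.999 = 15.999
Sum: 10×12.011 + 1×18.998 + 19×1.008 + 1×15.999 = 174.259 → 174.26 g/mol.

174.26 g/mol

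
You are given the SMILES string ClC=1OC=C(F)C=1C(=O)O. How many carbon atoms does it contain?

Count every carbon token in the SMILES (each C, including those in ring-closure positions and inside branches).
Carbon count: 5.

5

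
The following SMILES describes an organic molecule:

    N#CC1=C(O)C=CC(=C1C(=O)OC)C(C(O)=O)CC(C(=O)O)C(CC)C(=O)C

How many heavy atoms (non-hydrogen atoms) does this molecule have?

Every atom symbol written in the SMILES (organic subset) is one heavy atom; implicit H are not written.
Heavy atoms by element → C:19, N:1, O:8.
Total: 28.

28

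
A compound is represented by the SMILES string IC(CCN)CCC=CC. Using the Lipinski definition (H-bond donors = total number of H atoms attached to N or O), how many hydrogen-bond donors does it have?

2

Donors: find every N or O and count the H atoms it carries.
  atom 5 (N): bond orders sum to 1 → 2 H
Lipinski HBD = 2.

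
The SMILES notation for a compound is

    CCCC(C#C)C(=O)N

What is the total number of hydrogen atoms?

11

Walk through each heavy atom and fill implicit hydrogens from standard valence (C 4, N 3, O 2, S 2, halogen 1):
  atom 1: C, bond orders sum to 1 (valence 4) → 3 H
  atom 2: C, bond orders sum to 2 (valence 4) → 2 H
  atom 3: C, bond orders sum to 2 (valence 4) → 2 H
  atom 4: C, bond orders sum to 3 (valence 4) → 1 H
  atom 5: C, bond orders sum to 4 (valence 4) → 0 H
  atom 6: C, bond orders sum to 3 (valence 4) → 1 H
  atom 7: C, bond orders sum to 4 (valence 4) → 0 H
  atom 8: O, bond orders sum to 2 (valence 2) → 0 H
  atom 9: N, bond orders sum to 1 (valence 3) → 2 H
Total hydrogens: 11.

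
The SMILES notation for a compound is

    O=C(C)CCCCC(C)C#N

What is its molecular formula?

C9H15NO

Walk through each heavy atom and fill implicit hydrogens from standard valence (C 4, N 3, O 2, S 2, halogen 1):
  atom 1: O, bond orders sum to 2 (valence 2) → 0 H
  atom 2: C, bond orders sum to 4 (valence 4) → 0 H
  atom 3: C, bond orders sum to 1 (valence 4) → 3 H
  atom 4: C, bond orders sum to 2 (valence 4) → 2 H
  atom 5: C, bond orders sum to 2 (valence 4) → 2 H
  atom 6: C, bond orders sum to 2 (valence 4) → 2 H
  atom 7: C, bond orders sum to 2 (valence 4) → 2 H
  atom 8: C, bond orders sum to 3 (valence 4) → 1 H
  atom 9: C, bond orders sum to 1 (valence 4) → 3 H
  atom 10: C, bond orders sum to 4 (valence 4) → 0 H
  atom 11: N, bond orders sum to 3 (valence 3) → 0 H
Totals → C:9, H:15, N:1, O:1.
In Hill order: C9H15NO.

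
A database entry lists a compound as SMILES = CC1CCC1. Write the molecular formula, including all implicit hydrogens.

C5H10

Walk through each heavy atom and fill implicit hydrogens from standard valence (C 4, N 3, O 2, S 2, halogen 1):
  atom 1: C, bond orders sum to 1 (valence 4) → 3 H
  atom 2: C, bond orders sum to 3 (valence 4) → 1 H
  atom 3: C, bond orders sum to 2 (valence 4) → 2 H
  atom 4: C, bond orders sum to 2 (valence 4) → 2 H
  atom 5: C, bond orders sum to 2 (valence 4) → 2 H
Totals → C:5, H:10.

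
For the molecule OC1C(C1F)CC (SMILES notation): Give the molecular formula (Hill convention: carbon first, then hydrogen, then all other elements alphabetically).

Walk through each heavy atom and fill implicit hydrogens from standard valence (C 4, N 3, O 2, S 2, halogen 1):
  atom 1: O, bond orders sum to 1 (valence 2) → 1 H
  atom 2: C, bond orders sum to 3 (valence 4) → 1 H
  atom 3: C, bond orders sum to 3 (valence 4) → 1 H
  atom 4: C, bond orders sum to 3 (valence 4) → 1 H
  atom 5: F (halogen, monovalent) → 0 H
  atom 6: C, bond orders sum to 2 (valence 4) → 2 H
  atom 7: C, bond orders sum to 1 (valence 4) → 3 H
Totals → C:5, H:9, F:1, O:1.
In Hill order: C5H9FO.

C5H9FO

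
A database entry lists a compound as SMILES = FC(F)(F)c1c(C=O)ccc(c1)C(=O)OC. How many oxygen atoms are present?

Scan the SMILES for O atoms (remember two-letter symbols like Cl and Br are single atoms).
Oxygen count: 3.

3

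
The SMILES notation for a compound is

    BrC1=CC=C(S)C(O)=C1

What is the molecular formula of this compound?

Walk through each heavy atom and fill implicit hydrogens from standard valence (C 4, N 3, O 2, S 2, halogen 1):
  atom 1: Br (halogen, monovalent) → 0 H
  atom 2: C, bond orders sum to 4 (valence 4) → 0 H
  atom 3: C, bond orders sum to 3 (valence 4) → 1 H
  atom 4: C, bond orders sum to 3 (valence 4) → 1 H
  atom 5: C, bond orders sum to 4 (valence 4) → 0 H
  atom 6: S, bond orders sum to 1 (valence 2) → 1 H
  atom 7: C, bond orders sum to 4 (valence 4) → 0 H
  atom 8: O, bond orders sum to 1 (valence 2) → 1 H
  atom 9: C, bond orders sum to 3 (valence 4) → 1 H
Totals → C:6, H:5, Br:1, O:1, S:1.

C6H5BrOS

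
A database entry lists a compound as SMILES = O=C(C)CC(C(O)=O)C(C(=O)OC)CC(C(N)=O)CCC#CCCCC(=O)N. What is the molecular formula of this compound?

Walk through each heavy atom and fill implicit hydrogens from standard valence (C 4, N 3, O 2, S 2, halogen 1):
  atom 1: O, bond orders sum to 2 (valence 2) → 0 H
  atom 2: C, bond orders sum to 4 (valence 4) → 0 H
  atom 3: C, bond orders sum to 1 (valence 4) → 3 H
  atom 4: C, bond orders sum to 2 (valence 4) → 2 H
  atom 5: C, bond orders sum to 3 (valence 4) → 1 H
  atom 6: C, bond orders sum to 4 (valence 4) → 0 H
  atom 7: O, bond orders sum to 1 (valence 2) → 1 H
  atom 8: O, bond orders sum to 2 (valence 2) → 0 H
  atom 9: C, bond orders sum to 3 (valence 4) → 1 H
  atom 10: C, bond orders sum to 4 (valence 4) → 0 H
  atom 11: O, bond orders sum to 2 (valence 2) → 0 H
  atom 12: O, bond orders sum to 2 (valence 2) → 0 H
  atom 13: C, bond orders sum to 1 (valence 4) → 3 H
  atom 14: C, bond orders sum to 2 (valence 4) → 2 H
  atom 15: C, bond orders sum to 3 (valence 4) → 1 H
  atom 16: C, bond orders sum to 4 (valence 4) → 0 H
  atom 17: N, bond orders sum to 1 (valence 3) → 2 H
  atom 18: O, bond orders sum to 2 (valence 2) → 0 H
  atom 19: C, bond orders sum to 2 (valence 4) → 2 H
  atom 20: C, bond orders sum to 2 (valence 4) → 2 H
  atom 21: C, bond orders sum to 4 (valence 4) → 0 H
  atom 22: C, bond orders sum to 4 (valence 4) → 0 H
  atom 23: C, bond orders sum to 2 (valence 4) → 2 H
  atom 24: C, bond orders sum to 2 (valence 4) → 2 H
  atom 25: C, bond orders sum to 2 (valence 4) → 2 H
  atom 26: C, bond orders sum to 4 (valence 4) → 0 H
  atom 27: O, bond orders sum to 2 (valence 2) → 0 H
  atom 28: N, bond orders sum to 1 (valence 3) → 2 H
Totals → C:19, H:28, N:2, O:7.
In Hill order: C19H28N2O7.

C19H28N2O7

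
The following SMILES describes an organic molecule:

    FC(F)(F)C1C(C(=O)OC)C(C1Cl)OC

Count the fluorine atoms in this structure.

3

Scan the SMILES for F atoms (remember two-letter symbols like Cl and Br are single atoms).
Fluorine count: 3.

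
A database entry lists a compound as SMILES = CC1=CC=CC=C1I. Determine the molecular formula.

Walk through each heavy atom and fill implicit hydrogens from standard valence (C 4, N 3, O 2, S 2, halogen 1):
  atom 1: C, bond orders sum to 1 (valence 4) → 3 H
  atom 2: C, bond orders sum to 4 (valence 4) → 0 H
  atom 3: C, bond orders sum to 3 (valence 4) → 1 H
  atom 4: C, bond orders sum to 3 (valence 4) → 1 H
  atom 5: C, bond orders sum to 3 (valence 4) → 1 H
  atom 6: C, bond orders sum to 3 (valence 4) → 1 H
  atom 7: C, bond orders sum to 4 (valence 4) → 0 H
  atom 8: I (halogen, monovalent) → 0 H
Totals → C:7, H:7, I:1.

C7H7I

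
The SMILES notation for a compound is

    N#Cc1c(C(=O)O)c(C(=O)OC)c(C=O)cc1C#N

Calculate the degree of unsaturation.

11

Molecular formula: C12H6N2O5.
DoU = (2C + 2 + N − H − X) / 2, where X is the halogen count and O/S are ignored.
    = (2·12 + 2 + 2 − 6 − 0) / 2 = 22 / 2 = 11.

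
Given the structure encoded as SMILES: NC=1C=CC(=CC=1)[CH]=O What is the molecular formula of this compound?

Walk through each heavy atom and fill implicit hydrogens from standard valence (C 4, N 3, O 2, S 2, halogen 1):
  atom 1: N, bond orders sum to 1 (valence 3) → 2 H
  atom 2: C, bond orders sum to 4 (valence 4) → 0 H
  atom 3: C, bond orders sum to 3 (valence 4) → 1 H
  atom 4: C, bond orders sum to 3 (valence 4) → 1 H
  atom 5: C, bond orders sum to 4 (valence 4) → 0 H
  atom 6: C, bond orders sum to 3 (valence 4) → 1 H
  atom 7: C, bond orders sum to 3 (valence 4) → 1 H
  atom 8: C with explicit H count 1
  atom 9: O, bond orders sum to 2 (valence 2) → 0 H
Totals → C:7, H:7, N:1, O:1.

C7H7NO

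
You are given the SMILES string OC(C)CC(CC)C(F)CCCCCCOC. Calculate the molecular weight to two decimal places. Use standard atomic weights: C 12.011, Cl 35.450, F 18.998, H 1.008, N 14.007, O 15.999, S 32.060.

248.38 g/mol

First, the molecular formula is C14H29FO2 (counting implicit H from valence).
  C: 14 × 12.011 = 168.154
  F: 1 × 18.998 = 18.998
  H: 29 × 1.008 = 29.232
  O: 2 × 15.999 = 31.998
Sum: 14×12.011 + 1×18.998 + 29×1.008 + 2×15.999 = 248.382 → 248.38 g/mol.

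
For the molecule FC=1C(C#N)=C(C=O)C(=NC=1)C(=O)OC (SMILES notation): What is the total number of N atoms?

2

Scan the SMILES for N atoms (remember two-letter symbols like Cl and Br are single atoms).
Nitrogen count: 2.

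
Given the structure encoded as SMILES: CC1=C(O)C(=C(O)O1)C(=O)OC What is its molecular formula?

Walk through each heavy atom and fill implicit hydrogens from standard valence (C 4, N 3, O 2, S 2, halogen 1):
  atom 1: C, bond orders sum to 1 (valence 4) → 3 H
  atom 2: C, bond orders sum to 4 (valence 4) → 0 H
  atom 3: C, bond orders sum to 4 (valence 4) → 0 H
  atom 4: O, bond orders sum to 1 (valence 2) → 1 H
  atom 5: C, bond orders sum to 4 (valence 4) → 0 H
  atom 6: C, bond orders sum to 4 (valence 4) → 0 H
  atom 7: O, bond orders sum to 1 (valence 2) → 1 H
  atom 8: O, bond orders sum to 2 (valence 2) → 0 H
  atom 9: C, bond orders sum to 4 (valence 4) → 0 H
  atom 10: O, bond orders sum to 2 (valence 2) → 0 H
  atom 11: O, bond orders sum to 2 (valence 2) → 0 H
  atom 12: C, bond orders sum to 1 (valence 4) → 3 H
Totals → C:7, H:8, O:5.
In Hill order: C7H8O5.

C7H8O5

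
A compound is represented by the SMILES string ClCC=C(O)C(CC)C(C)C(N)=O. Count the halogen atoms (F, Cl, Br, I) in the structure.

1

Halogen atoms appear at heavy-atom position 1 (1×Cl).
Other groups present: 1 alkene, 1 amide, 1 hydroxyl.
Halogen count: 1.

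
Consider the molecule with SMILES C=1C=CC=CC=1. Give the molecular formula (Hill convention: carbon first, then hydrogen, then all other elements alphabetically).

Walk through each heavy atom and fill implicit hydrogens from standard valence (C 4, N 3, O 2, S 2, halogen 1):
  atom 1: C, bond orders sum to 3 (valence 4) → 1 H
  atom 2: C, bond orders sum to 3 (valence 4) → 1 H
  atom 3: C, bond orders sum to 3 (valence 4) → 1 H
  atom 4: C, bond orders sum to 3 (valence 4) → 1 H
  atom 5: C, bond orders sum to 3 (valence 4) → 1 H
  atom 6: C, bond orders sum to 3 (valence 4) → 1 H
Totals → C:6, H:6.

C6H6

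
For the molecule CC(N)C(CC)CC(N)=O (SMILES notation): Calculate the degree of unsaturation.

Molecular formula: C7H16N2O.
DoU = (2C + 2 + N − H − X) / 2, where X is the halogen count and O/S are ignored.
    = (2·7 + 2 + 2 − 16 − 0) / 2 = 2 / 2 = 1.

1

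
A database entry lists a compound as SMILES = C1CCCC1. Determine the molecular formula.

C5H10

Walk through each heavy atom and fill implicit hydrogens from standard valence (C 4, N 3, O 2, S 2, halogen 1):
  atom 1: C, bond orders sum to 2 (valence 4) → 2 H
  atom 2: C, bond orders sum to 2 (valence 4) → 2 H
  atom 3: C, bond orders sum to 2 (valence 4) → 2 H
  atom 4: C, bond orders sum to 2 (valence 4) → 2 H
  atom 5: C, bond orders sum to 2 (valence 4) → 2 H
Totals → C:5, H:10.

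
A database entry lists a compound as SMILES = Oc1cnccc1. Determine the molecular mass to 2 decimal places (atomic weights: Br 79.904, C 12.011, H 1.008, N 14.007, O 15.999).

95.10 g/mol

First, the molecular formula is C5H5NO (counting implicit H from valence).
  C: 5 × 12.011 = 60.055
  H: 5 × 1.008 = 5.040
  N: 1 × 14.007 = 14.007
  O: 1 × 15.999 = 15.999
Sum: 5×12.011 + 5×1.008 + 1×14.007 + 1×15.999 = 95.101 → 95.10 g/mol.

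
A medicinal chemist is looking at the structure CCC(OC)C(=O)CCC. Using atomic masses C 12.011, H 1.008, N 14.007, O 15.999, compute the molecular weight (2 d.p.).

First, the molecular formula is C8H16O2 (counting implicit H from valence).
  C: 8 × 12.011 = 96.088
  H: 16 × 1.008 = 16.128
  O: 2 × 15.999 = 31.998
Sum: 8×12.011 + 16×1.008 + 2×15.999 = 144.214 → 144.21 g/mol.

144.21 g/mol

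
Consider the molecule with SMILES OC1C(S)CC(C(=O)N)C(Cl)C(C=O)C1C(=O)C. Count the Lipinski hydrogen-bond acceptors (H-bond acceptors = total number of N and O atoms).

5

N atoms: 1; O atoms: 4.
Lipinski HBA = 1 + 4 = 5.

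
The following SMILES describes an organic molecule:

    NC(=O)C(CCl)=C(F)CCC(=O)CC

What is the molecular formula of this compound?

C9H13ClFNO2

Walk through each heavy atom and fill implicit hydrogens from standard valence (C 4, N 3, O 2, S 2, halogen 1):
  atom 1: N, bond orders sum to 1 (valence 3) → 2 H
  atom 2: C, bond orders sum to 4 (valence 4) → 0 H
  atom 3: O, bond orders sum to 2 (valence 2) → 0 H
  atom 4: C, bond orders sum to 4 (valence 4) → 0 H
  atom 5: C, bond orders sum to 2 (valence 4) → 2 H
  atom 6: Cl (halogen, monovalent) → 0 H
  atom 7: C, bond orders sum to 4 (valence 4) → 0 H
  atom 8: F (halogen, monovalent) → 0 H
  atom 9: C, bond orders sum to 2 (valence 4) → 2 H
  atom 10: C, bond orders sum to 2 (valence 4) → 2 H
  atom 11: C, bond orders sum to 4 (valence 4) → 0 H
  atom 12: O, bond orders sum to 2 (valence 2) → 0 H
  atom 13: C, bond orders sum to 2 (valence 4) → 2 H
  atom 14: C, bond orders sum to 1 (valence 4) → 3 H
Totals → C:9, H:13, Cl:1, F:1, N:1, O:2.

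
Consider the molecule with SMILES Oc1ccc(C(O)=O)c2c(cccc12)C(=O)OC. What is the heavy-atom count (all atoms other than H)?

18

Every atom symbol written in the SMILES (organic subset) is one heavy atom; implicit H are not written.
Heavy atoms by element → C:13, O:5.
Total: 18.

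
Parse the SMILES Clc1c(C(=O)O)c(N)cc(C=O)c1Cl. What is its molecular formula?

C8H5Cl2NO3

Walk through each heavy atom and fill implicit hydrogens from standard valence (C 4, N 3, O 2, S 2, halogen 1); for lowercase aromatic atoms, an aromatic c carries 1 H when it has two neighbours and 0 H with three, and aromatic n carries 0 H:
  atom 1: Cl (halogen, monovalent) → 0 H
  atom 2: aromatic c, 3 neighbours → 0 H
  atom 3: aromatic c, 3 neighbours → 0 H
  atom 4: C, bond orders sum to 4 (valence 4) → 0 H
  atom 5: O, bond orders sum to 2 (valence 2) → 0 H
  atom 6: O, bond orders sum to 1 (valence 2) → 1 H
  atom 7: aromatic c, 3 neighbours → 0 H
  atom 8: N, bond orders sum to 1 (valence 3) → 2 H
  atom 9: aromatic c, 2 neighbours → 1 H
  atom 10: aromatic c, 3 neighbours → 0 H
  atom 11: C, bond orders sum to 3 (valence 4) → 1 H
  atom 12: O, bond orders sum to 2 (valence 2) → 0 H
  atom 13: aromatic c, 3 neighbours → 0 H
  atom 14: Cl (halogen, monovalent) → 0 H
Totals → C:8, H:5, Cl:2, N:1, O:3.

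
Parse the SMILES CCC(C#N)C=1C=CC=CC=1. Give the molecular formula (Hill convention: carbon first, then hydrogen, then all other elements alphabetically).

Walk through each heavy atom and fill implicit hydrogens from standard valence (C 4, N 3, O 2, S 2, halogen 1):
  atom 1: C, bond orders sum to 1 (valence 4) → 3 H
  atom 2: C, bond orders sum to 2 (valence 4) → 2 H
  atom 3: C, bond orders sum to 3 (valence 4) → 1 H
  atom 4: C, bond orders sum to 4 (valence 4) → 0 H
  atom 5: N, bond orders sum to 3 (valence 3) → 0 H
  atom 6: C, bond orders sum to 4 (valence 4) → 0 H
  atom 7: C, bond orders sum to 3 (valence 4) → 1 H
  atom 8: C, bond orders sum to 3 (valence 4) → 1 H
  atom 9: C, bond orders sum to 3 (valence 4) → 1 H
  atom 10: C, bond orders sum to 3 (valence 4) → 1 H
  atom 11: C, bond orders sum to 3 (valence 4) → 1 H
Totals → C:10, H:11, N:1.
In Hill order: C10H11N.

C10H11N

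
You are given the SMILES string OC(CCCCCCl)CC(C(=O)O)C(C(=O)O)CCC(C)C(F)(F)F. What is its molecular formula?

C16H26ClF3O5

Walk through each heavy atom and fill implicit hydrogens from standard valence (C 4, N 3, O 2, S 2, halogen 1):
  atom 1: O, bond orders sum to 1 (valence 2) → 1 H
  atom 2: C, bond orders sum to 3 (valence 4) → 1 H
  atom 3: C, bond orders sum to 2 (valence 4) → 2 H
  atom 4: C, bond orders sum to 2 (valence 4) → 2 H
  atom 5: C, bond orders sum to 2 (valence 4) → 2 H
  atom 6: C, bond orders sum to 2 (valence 4) → 2 H
  atom 7: C, bond orders sum to 2 (valence 4) → 2 H
  atom 8: Cl (halogen, monovalent) → 0 H
  atom 9: C, bond orders sum to 2 (valence 4) → 2 H
  atom 10: C, bond orders sum to 3 (valence 4) → 1 H
  atom 11: C, bond orders sum to 4 (valence 4) → 0 H
  atom 12: O, bond orders sum to 2 (valence 2) → 0 H
  atom 13: O, bond orders sum to 1 (valence 2) → 1 H
  atom 14: C, bond orders sum to 3 (valence 4) → 1 H
  atom 15: C, bond orders sum to 4 (valence 4) → 0 H
  atom 16: O, bond orders sum to 2 (valence 2) → 0 H
  atom 17: O, bond orders sum to 1 (valence 2) → 1 H
  atom 18: C, bond orders sum to 2 (valence 4) → 2 H
  atom 19: C, bond orders sum to 2 (valence 4) → 2 H
  atom 20: C, bond orders sum to 3 (valence 4) → 1 H
  atom 21: C, bond orders sum to 1 (valence 4) → 3 H
  atom 22: C, bond orders sum to 4 (valence 4) → 0 H
  atom 23: F (halogen, monovalent) → 0 H
  atom 24: F (halogen, monovalent) → 0 H
  atom 25: F (halogen, monovalent) → 0 H
Totals → C:16, H:26, Cl:1, F:3, O:5.
In Hill order: C16H26ClF3O5.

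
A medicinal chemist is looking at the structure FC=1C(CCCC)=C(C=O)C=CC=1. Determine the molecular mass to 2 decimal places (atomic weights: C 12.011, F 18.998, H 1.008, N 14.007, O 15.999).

180.22 g/mol

First, the molecular formula is C11H13FO (counting implicit H from valence).
  C: 11 × 12.011 = 132.121
  F: 1 × 18.998 = 18.998
  H: 13 × 1.008 = 13.104
  O: 1 × 15.999 = 15.999
Sum: 11×12.011 + 1×18.998 + 13×1.008 + 1×15.999 = 180.222 → 180.22 g/mol.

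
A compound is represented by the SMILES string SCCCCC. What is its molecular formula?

Walk through each heavy atom and fill implicit hydrogens from standard valence (C 4, N 3, O 2, S 2, halogen 1):
  atom 1: S, bond orders sum to 1 (valence 2) → 1 H
  atom 2: C, bond orders sum to 2 (valence 4) → 2 H
  atom 3: C, bond orders sum to 2 (valence 4) → 2 H
  atom 4: C, bond orders sum to 2 (valence 4) → 2 H
  atom 5: C, bond orders sum to 2 (valence 4) → 2 H
  atom 6: C, bond orders sum to 1 (valence 4) → 3 H
Totals → C:5, H:12, S:1.
In Hill order: C5H12S.

C5H12S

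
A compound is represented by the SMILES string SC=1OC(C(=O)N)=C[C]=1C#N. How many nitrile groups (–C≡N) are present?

The nitrile motif appears at heavy-atom position 10 in the SMILES.
Other groups present: 1 amide, 1 thiol.
Nitrile count: 1.

1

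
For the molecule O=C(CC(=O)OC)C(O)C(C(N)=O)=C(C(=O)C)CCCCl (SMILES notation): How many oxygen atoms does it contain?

Scan the SMILES for O atoms (remember two-letter symbols like Cl and Br are single atoms).
Oxygen count: 6.

6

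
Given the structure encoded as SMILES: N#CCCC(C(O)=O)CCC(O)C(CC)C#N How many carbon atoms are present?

Count every carbon token in the SMILES (each C, including those in ring-closure positions and inside branches).
Carbon count: 12.

12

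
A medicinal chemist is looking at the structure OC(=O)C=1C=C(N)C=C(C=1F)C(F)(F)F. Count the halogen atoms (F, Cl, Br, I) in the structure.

Halogen atoms appear at heavy-atom positions 11, 13, 14, 15 (4×F).
Other groups present: 1 carboxylic acid, 1 primary amine.
Halogen count: 4.

4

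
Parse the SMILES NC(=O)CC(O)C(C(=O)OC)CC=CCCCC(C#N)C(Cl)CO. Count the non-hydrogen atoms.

Every atom symbol written in the SMILES (organic subset) is one heavy atom; implicit H are not written.
Heavy atoms by element → C:16, Cl:1, N:2, O:5.
Total: 24.

24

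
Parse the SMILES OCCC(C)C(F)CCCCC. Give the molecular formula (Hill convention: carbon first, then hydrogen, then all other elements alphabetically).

Walk through each heavy atom and fill implicit hydrogens from standard valence (C 4, N 3, O 2, S 2, halogen 1):
  atom 1: O, bond orders sum to 1 (valence 2) → 1 H
  atom 2: C, bond orders sum to 2 (valence 4) → 2 H
  atom 3: C, bond orders sum to 2 (valence 4) → 2 H
  atom 4: C, bond orders sum to 3 (valence 4) → 1 H
  atom 5: C, bond orders sum to 1 (valence 4) → 3 H
  atom 6: C, bond orders sum to 3 (valence 4) → 1 H
  atom 7: F (halogen, monovalent) → 0 H
  atom 8: C, bond orders sum to 2 (valence 4) → 2 H
  atom 9: C, bond orders sum to 2 (valence 4) → 2 H
  atom 10: C, bond orders sum to 2 (valence 4) → 2 H
  atom 11: C, bond orders sum to 2 (valence 4) → 2 H
  atom 12: C, bond orders sum to 1 (valence 4) → 3 H
Totals → C:10, H:21, F:1, O:1.

C10H21FO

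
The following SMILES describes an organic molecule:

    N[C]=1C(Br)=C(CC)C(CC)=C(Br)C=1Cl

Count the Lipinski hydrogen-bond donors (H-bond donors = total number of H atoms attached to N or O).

Donors: find every N or O and count the H atoms it carries.
  atom 1 (N): bond orders sum to 1 → 2 H
Lipinski HBD = 2.

2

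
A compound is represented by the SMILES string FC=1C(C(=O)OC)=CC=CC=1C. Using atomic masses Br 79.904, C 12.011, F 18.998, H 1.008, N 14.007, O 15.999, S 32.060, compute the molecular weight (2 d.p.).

168.17 g/mol

First, the molecular formula is C9H9FO2 (counting implicit H from valence).
  C: 9 × 12.011 = 108.099
  F: 1 × 18.998 = 18.998
  H: 9 × 1.008 = 9.072
  O: 2 × 15.999 = 31.998
Sum: 9×12.011 + 1×18.998 + 9×1.008 + 2×15.999 = 168.167 → 168.17 g/mol.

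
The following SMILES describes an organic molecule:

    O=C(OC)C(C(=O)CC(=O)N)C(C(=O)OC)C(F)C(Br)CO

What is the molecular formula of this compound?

Walk through each heavy atom and fill implicit hydrogens from standard valence (C 4, N 3, O 2, S 2, halogen 1):
  atom 1: O, bond orders sum to 2 (valence 2) → 0 H
  atom 2: C, bond orders sum to 4 (valence 4) → 0 H
  atom 3: O, bond orders sum to 2 (valence 2) → 0 H
  atom 4: C, bond orders sum to 1 (valence 4) → 3 H
  atom 5: C, bond orders sum to 3 (valence 4) → 1 H
  atom 6: C, bond orders sum to 4 (valence 4) → 0 H
  atom 7: O, bond orders sum to 2 (valence 2) → 0 H
  atom 8: C, bond orders sum to 2 (valence 4) → 2 H
  atom 9: C, bond orders sum to 4 (valence 4) → 0 H
  atom 10: O, bond orders sum to 2 (valence 2) → 0 H
  atom 11: N, bond orders sum to 1 (valence 3) → 2 H
  atom 12: C, bond orders sum to 3 (valence 4) → 1 H
  atom 13: C, bond orders sum to 4 (valence 4) → 0 H
  atom 14: O, bond orders sum to 2 (valence 2) → 0 H
  atom 15: O, bond orders sum to 2 (valence 2) → 0 H
  atom 16: C, bond orders sum to 1 (valence 4) → 3 H
  atom 17: C, bond orders sum to 3 (valence 4) → 1 H
  atom 18: F (halogen, monovalent) → 0 H
  atom 19: C, bond orders sum to 3 (valence 4) → 1 H
  atom 20: Br (halogen, monovalent) → 0 H
  atom 21: C, bond orders sum to 2 (valence 4) → 2 H
  atom 22: O, bond orders sum to 1 (valence 2) → 1 H
Totals → C:12, H:17, Br:1, F:1, N:1, O:7.

C12H17BrFNO7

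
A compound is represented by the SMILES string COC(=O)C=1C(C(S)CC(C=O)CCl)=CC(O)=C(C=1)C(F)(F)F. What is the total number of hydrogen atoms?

Walk through each heavy atom and fill implicit hydrogens from standard valence (C 4, N 3, O 2, S 2, halogen 1):
  atom 1: C, bond orders sum to 1 (valence 4) → 3 H
  atom 2: O, bond orders sum to 2 (valence 2) → 0 H
  atom 3: C, bond orders sum to 4 (valence 4) → 0 H
  atom 4: O, bond orders sum to 2 (valence 2) → 0 H
  atom 5: C, bond orders sum to 4 (valence 4) → 0 H
  atom 6: C, bond orders sum to 4 (valence 4) → 0 H
  atom 7: C, bond orders sum to 3 (valence 4) → 1 H
  atom 8: S, bond orders sum to 1 (valence 2) → 1 H
  atom 9: C, bond orders sum to 2 (valence 4) → 2 H
  atom 10: C, bond orders sum to 3 (valence 4) → 1 H
  atom 11: C, bond orders sum to 3 (valence 4) → 1 H
  atom 12: O, bond orders sum to 2 (valence 2) → 0 H
  atom 13: C, bond orders sum to 2 (valence 4) → 2 H
  atom 14: Cl (halogen, monovalent) → 0 H
  atom 15: C, bond orders sum to 3 (valence 4) → 1 H
  atom 16: C, bond orders sum to 4 (valence 4) → 0 H
  atom 17: O, bond orders sum to 1 (valence 2) → 1 H
  atom 18: C, bond orders sum to 4 (valence 4) → 0 H
  atom 19: C, bond orders sum to 3 (valence 4) → 1 H
  atom 20: C, bond orders sum to 4 (valence 4) → 0 H
  atom 21: F (halogen, monovalent) → 0 H
  atom 22: F (halogen, monovalent) → 0 H
  atom 23: F (halogen, monovalent) → 0 H
Total hydrogens: 14.

14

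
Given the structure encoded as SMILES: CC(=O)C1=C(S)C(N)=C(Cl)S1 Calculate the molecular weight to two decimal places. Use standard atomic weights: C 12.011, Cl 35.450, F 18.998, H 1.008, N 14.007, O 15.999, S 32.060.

First, the molecular formula is C6H6ClNOS2 (counting implicit H from valence).
  C: 6 × 12.011 = 72.066
  Cl: 1 × 35.450 = 35.450
  H: 6 × 1.008 = 6.048
  N: 1 × 14.007 = 14.007
  O: 1 × 15.999 = 15.999
  S: 2 × 32.060 = 64.120
Sum: 6×12.011 + 1×35.450 + 6×1.008 + 1×14.007 + 1×15.999 + 2×32.060 = 207.690 → 207.69 g/mol.

207.69 g/mol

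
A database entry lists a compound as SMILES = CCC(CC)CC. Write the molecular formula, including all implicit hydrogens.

Walk through each heavy atom and fill implicit hydrogens from standard valence (C 4, N 3, O 2, S 2, halogen 1):
  atom 1: C, bond orders sum to 1 (valence 4) → 3 H
  atom 2: C, bond orders sum to 2 (valence 4) → 2 H
  atom 3: C, bond orders sum to 3 (valence 4) → 1 H
  atom 4: C, bond orders sum to 2 (valence 4) → 2 H
  atom 5: C, bond orders sum to 1 (valence 4) → 3 H
  atom 6: C, bond orders sum to 2 (valence 4) → 2 H
  atom 7: C, bond orders sum to 1 (valence 4) → 3 H
Totals → C:7, H:16.

C7H16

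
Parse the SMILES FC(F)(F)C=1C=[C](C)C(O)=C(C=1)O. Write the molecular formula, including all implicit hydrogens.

Walk through each heavy atom and fill implicit hydrogens from standard valence (C 4, N 3, O 2, S 2, halogen 1):
  atom 1: F (halogen, monovalent) → 0 H
  atom 2: C, bond orders sum to 4 (valence 4) → 0 H
  atom 3: F (halogen, monovalent) → 0 H
  atom 4: F (halogen, monovalent) → 0 H
  atom 5: C, bond orders sum to 4 (valence 4) → 0 H
  atom 6: C, bond orders sum to 3 (valence 4) → 1 H
  atom 7: C with explicit H count 0
  atom 8: C, bond orders sum to 1 (valence 4) → 3 H
  atom 9: C, bond orders sum to 4 (valence 4) → 0 H
  atom 10: O, bond orders sum to 1 (valence 2) → 1 H
  atom 11: C, bond orders sum to 4 (valence 4) → 0 H
  atom 12: C, bond orders sum to 3 (valence 4) → 1 H
  atom 13: O, bond orders sum to 1 (valence 2) → 1 H
Totals → C:8, H:7, F:3, O:2.
In Hill order: C8H7F3O2.

C8H7F3O2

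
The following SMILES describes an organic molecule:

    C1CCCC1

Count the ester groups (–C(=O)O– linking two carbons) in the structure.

0

Scan the SMILES for the ester motif — none present.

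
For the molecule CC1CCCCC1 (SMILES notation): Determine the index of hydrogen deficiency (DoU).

1

Degree of unsaturation = (number of rings) + (number of π bonds).
Ring closures in the SMILES: 1.
π bonds: none → 0 DoU from unsaturation.
Total DoU = 1 + 0 = 1.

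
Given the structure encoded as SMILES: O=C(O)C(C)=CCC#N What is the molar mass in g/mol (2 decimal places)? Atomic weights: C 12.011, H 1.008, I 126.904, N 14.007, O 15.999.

First, the molecular formula is C6H7NO2 (counting implicit H from valence).
  C: 6 × 12.011 = 72.066
  H: 7 × 1.008 = 7.056
  N: 1 × 14.007 = 14.007
  O: 2 × 15.999 = 31.998
Sum: 6×12.011 + 7×1.008 + 1×14.007 + 2×15.999 = 125.127 → 125.13 g/mol.

125.13 g/mol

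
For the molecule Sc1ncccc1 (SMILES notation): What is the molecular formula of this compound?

Walk through each heavy atom and fill implicit hydrogens from standard valence (C 4, N 3, O 2, S 2, halogen 1); for lowercase aromatic atoms, an aromatic c carries 1 H when it has two neighbours and 0 H with three, and aromatic n carries 0 H:
  atom 1: S, bond orders sum to 1 (valence 2) → 1 H
  atom 2: aromatic c, 3 neighbours → 0 H
  atom 3: aromatic n, 2 neighbours → 0 H
  atom 4: aromatic c, 2 neighbours → 1 H
  atom 5: aromatic c, 2 neighbours → 1 H
  atom 6: aromatic c, 2 neighbours → 1 H
  atom 7: aromatic c, 2 neighbours → 1 H
Totals → C:5, H:5, N:1, S:1.

C5H5NS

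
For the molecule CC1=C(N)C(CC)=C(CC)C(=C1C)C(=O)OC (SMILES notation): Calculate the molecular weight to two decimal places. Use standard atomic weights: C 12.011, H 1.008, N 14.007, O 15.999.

235.33 g/mol

First, the molecular formula is C14H21NO2 (counting implicit H from valence).
  C: 14 × 12.011 = 168.154
  H: 21 × 1.008 = 21.168
  N: 1 × 14.007 = 14.007
  O: 2 × 15.999 = 31.998
Sum: 14×12.011 + 21×1.008 + 1×14.007 + 2×15.999 = 235.327 → 235.33 g/mol.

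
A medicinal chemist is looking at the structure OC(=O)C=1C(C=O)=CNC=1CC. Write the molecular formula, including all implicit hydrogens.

Walk through each heavy atom and fill implicit hydrogens from standard valence (C 4, N 3, O 2, S 2, halogen 1):
  atom 1: O, bond orders sum to 1 (valence 2) → 1 H
  atom 2: C, bond orders sum to 4 (valence 4) → 0 H
  atom 3: O, bond orders sum to 2 (valence 2) → 0 H
  atom 4: C, bond orders sum to 4 (valence 4) → 0 H
  atom 5: C, bond orders sum to 4 (valence 4) → 0 H
  atom 6: C, bond orders sum to 3 (valence 4) → 1 H
  atom 7: O, bond orders sum to 2 (valence 2) → 0 H
  atom 8: C, bond orders sum to 3 (valence 4) → 1 H
  atom 9: N, bond orders sum to 2 (valence 3) → 1 H
  atom 10: C, bond orders sum to 4 (valence 4) → 0 H
  atom 11: C, bond orders sum to 2 (valence 4) → 2 H
  atom 12: C, bond orders sum to 1 (valence 4) → 3 H
Totals → C:8, H:9, N:1, O:3.

C8H9NO3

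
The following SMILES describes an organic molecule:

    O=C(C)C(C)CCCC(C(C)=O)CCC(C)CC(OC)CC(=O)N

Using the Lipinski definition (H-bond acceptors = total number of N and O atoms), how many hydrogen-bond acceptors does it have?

N atoms: 1; O atoms: 4.
Lipinski HBA = 1 + 4 = 5.

5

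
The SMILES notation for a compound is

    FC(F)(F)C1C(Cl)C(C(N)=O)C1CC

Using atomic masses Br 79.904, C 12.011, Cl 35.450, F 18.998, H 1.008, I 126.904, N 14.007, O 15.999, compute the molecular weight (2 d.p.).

First, the molecular formula is C8H11ClF3NO (counting implicit H from valence).
  C: 8 × 12.011 = 96.088
  Cl: 1 × 35.450 = 35.450
  F: 3 × 18.998 = 56.994
  H: 11 × 1.008 = 11.088
  N: 1 × 14.007 = 14.007
  O: 1 × 15.999 = 15.999
Sum: 8×12.011 + 1×35.450 + 3×18.998 + 11×1.008 + 1×14.007 + 1×15.999 = 229.626 → 229.63 g/mol.

229.63 g/mol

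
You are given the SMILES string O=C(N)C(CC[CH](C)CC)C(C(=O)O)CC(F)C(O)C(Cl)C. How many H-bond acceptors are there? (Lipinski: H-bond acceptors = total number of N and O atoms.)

N atoms: 1; O atoms: 4.
Lipinski HBA = 1 + 4 = 5.

5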